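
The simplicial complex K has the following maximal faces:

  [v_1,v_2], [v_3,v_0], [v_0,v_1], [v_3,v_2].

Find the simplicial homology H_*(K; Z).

H_0 = Z,  H_1 = Z.

Order the vertices as v_0 < v_1 < v_2 < v_3. Listing each simplex with vertices in this order, K has dimension 1 with simplices:

  0-simplices (4): [v_0], [v_1], [v_2], [v_3]
  1-simplices (4): [v_0,v_1], [v_0,v_3], [v_1,v_2], [v_2,v_3]

Hence C_0 ≅ Z^4, C_1 ≅ Z^4.

Boundary ∂_1: C_1 → C_0 maps an edge to its endpoints' difference, ∂[p,q] = q − p.
As a 4×4 matrix over Z this has rank 3, with invariant factors (1,1,1).

Reading off H_k = ker ∂_k / im ∂_{k+1}:

  H_0: rank C_0 − rank ∂_1 = 4 − 3 = 1, and the invariant factors of ∂_1 are all 1, so H_0 ≅ Z.
  H_1: rank ker ∂_1 − rank ∂_2 = (4 − 3) − 0 = 1, and there is no ∂_2, so H_1 ≅ Z.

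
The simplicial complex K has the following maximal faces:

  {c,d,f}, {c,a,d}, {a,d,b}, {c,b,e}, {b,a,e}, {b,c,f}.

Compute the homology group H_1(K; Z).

H_1 ≅ Z.

Take the total order a < b < c < d < e < f on the vertex set. Then K (dimension 2) consists of the simplices:

  0-simplices (6): a, b, c, d, e, f
  1-simplices (12): ab, ac, ad, ae, bc, bd, be, bf, cd, ce, cf, df
  2-simplices (6): abd, abe, acd, bce, bcf, cdf

so the chain groups are C_0 ≅ Z^6, C_1 ≅ Z^12, C_2 ≅ Z^6.

∂_1: C_1 → C_0 sends each edge [p,q] (with p < q) to q − p. For instance
  ∂cf = f − c.
The resulting 6×12 matrix has rank 5, and its Smith normal form has invariant factors (1,1,1,1,1).

The boundary map ∂_2: C_2 → C_1 sends each 2-simplex [p,q,r] to [q,r] − [p,r] + [p,q]. For instance
  ∂cdf = df − cf + cd,
  ∂abd = bd − ad + ab.
This gives a 12×6 integer matrix of rank 6; reducing to Smith normal form yields diagonal entries (1,1,1,1,1,1).

Reading off H_k = ker ∂_k / im ∂_{k+1}:

  H_1: rank ker ∂_1 − rank ∂_2 = (12 − 5) − 6 = 1, and the invariant factors of ∂_2 are all 1, so H_1 = Z.

(K is a triangulation of the cylinder S^1 x I.)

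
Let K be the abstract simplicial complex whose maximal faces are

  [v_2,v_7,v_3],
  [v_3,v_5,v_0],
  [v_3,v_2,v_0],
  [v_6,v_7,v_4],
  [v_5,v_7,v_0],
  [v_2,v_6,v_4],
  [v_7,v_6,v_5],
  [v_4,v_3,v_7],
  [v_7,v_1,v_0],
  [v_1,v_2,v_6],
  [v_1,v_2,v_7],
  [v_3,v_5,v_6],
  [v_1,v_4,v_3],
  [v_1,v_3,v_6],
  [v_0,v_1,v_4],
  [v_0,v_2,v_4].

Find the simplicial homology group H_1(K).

Take the total order v_0 < v_1 < v_2 < v_3 < v_4 < v_5 < v_6 < v_7 on the vertex set. Then K (dimension 2) consists of the simplices:

  0-simplices (8): [v_0], [v_1], [v_2], [v_3], [v_4], [v_5], [v_6], [v_7]
  1-simplices (24): (24 of them)
  2-simplices (16): (16 of them)

Hence C_0 ≅ Z^8, C_1 ≅ Z^24, C_2 ≅ Z^16.

Boundary ∂_1: C_1 → C_0 maps an edge to its endpoints' difference, ∂[p,q] = q − p. For instance
  ∂[v_2,v_3] = [v_3] − [v_2].
As a 8×24 matrix over Z this has rank 7, with invariant factors (1,1,1,1,1,1,1).

Boundary ∂_2: C_2 → C_1 maps a triangle to the signed sum of its edges. For instance
  ∂[v_0,v_5,v_7] = [v_5,v_7] − [v_0,v_7] + [v_0,v_5],
  ∂[v_0,v_2,v_4] = [v_2,v_4] − [v_0,v_4] + [v_0,v_2].
As a 24×16 matrix over Z this has rank 15, with invariant factors (1,1,1,1,1,1,1,1,1,1,1,1,1,1,1).

Now H_k = ker ∂_k / im ∂_{k+1}, so:

  H_1: rank ker ∂_1 − rank ∂_2 = (24 − 7) − 15 = 2, and the invariant factors of ∂_2 are all 1, so H_1 = Z^2.

H_1 ≅ Z^2.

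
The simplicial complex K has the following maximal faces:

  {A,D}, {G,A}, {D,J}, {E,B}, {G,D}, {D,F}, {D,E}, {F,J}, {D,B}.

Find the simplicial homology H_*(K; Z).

Order the vertices as A < B < D < E < F < G < J. Listing each simplex with vertices in this order, K has dimension 1 with simplices:

  0-simplices (7): A, B, D, E, F, G, J
  1-simplices (9): AD, AG, BD, BE, DE, DF, DG, DJ, FJ

giving chain groups C_0 ≅ Z^7, C_1 ≅ Z^9.

Boundary ∂_1: C_1 → C_0 is given by ∂[p,q] = [q] − [p].
This gives a 7×9 integer matrix of rank 6; reducing to Smith normal form yields diagonal entries (1,1,1,1,1,1).

Reading off H_k = ker ∂_k / im ∂_{k+1}:

  H_0: rank C_0 − rank ∂_1 = 7 − 6 = 1, and the invariant factors of ∂_1 are all 1, so H_0 ≅ Z.
  H_1: rank ker ∂_1 − rank ∂_2 = (9 − 6) − 0 = 3, and there is no ∂_2, so H_1 ≅ Z^3.

(K is a triangulation of a wedge of 3 circles.)

H_0 = Z,  H_1 = Z^3.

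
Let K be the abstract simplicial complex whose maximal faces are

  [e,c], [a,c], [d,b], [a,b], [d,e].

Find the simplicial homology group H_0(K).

Fix the vertex order a < b < c < d < e and write every simplex with vertices in increasing order. Then dim K = 1 and the simplices of K are:

  0-simplices (5): a, b, c, d, e
  1-simplices (5): ab, ac, bd, ce, de

Hence C_0 ≅ Z^5, C_1 ≅ Z^5.

The boundary map ∂_1: C_1 → C_0 maps an edge to its endpoints' difference, ∂[p,q] = q − p. For instance
  ∂bd = d − b.
This gives a 5×5 integer matrix of rank 4; reducing to Smith normal form yields diagonal entries (1,1,1,1).

Reading off H_k = ker ∂_k / im ∂_{k+1}:

  H_0: rank C_0 − rank ∂_1 = 5 − 4 = 1, and the invariant factors of ∂_1 are all 1, so H_0 ≅ Z.

(K is a triangulation of the circle S^1.)

H_0 ≅ Z.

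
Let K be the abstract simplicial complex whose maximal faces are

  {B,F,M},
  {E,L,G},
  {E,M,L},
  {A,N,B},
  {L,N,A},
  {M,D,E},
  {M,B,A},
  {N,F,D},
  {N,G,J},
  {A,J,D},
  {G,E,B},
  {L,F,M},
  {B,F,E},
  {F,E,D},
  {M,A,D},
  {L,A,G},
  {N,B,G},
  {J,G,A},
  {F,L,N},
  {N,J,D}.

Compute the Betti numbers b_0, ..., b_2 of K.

b_0 = 1, b_1 = 1, b_2 = 0.

Order the vertices as A < B < D < E < F < G < J < L < M < N. Listing each simplex with vertices in this order, K has dimension 2 with simplices:

  0-simplices (10): A, B, D, E, F, G, J, L, M, N
  1-simplices (30): AB, AD, AG, AJ, AL, AM, AN, BE, BF, BG, BM, BN, DE, DF, DJ, DM, DN, EF, EG, EL, EM, FL, FM, FN, GJ, GL, GN, JN, LM, LN
  2-simplices (20): ABM, ABN, ADJ, ADM, AGJ, AGL, ALN, BEF, BEG, BFM, BGN, DEF, DEM, DFN, DJN, EGL, ELM, FLM, FLN, GJN

so the chain groups are C_0 ≅ Z^10, C_1 ≅ Z^30, C_2 ≅ Z^20.

The boundary map ∂_1: C_1 → C_0 sends each edge [p,q] (with p < q) to q − p.
This gives a 10×30 integer matrix of rank 9; reducing to Smith normal form yields diagonal entries (1,1,1,1,1,1,1,1,1).

Boundary ∂_2: C_2 → C_1 acts by ∂[p,q,r] = [q,r] − [p,r] + [p,q]. For instance
  ∂BEF = EF − BF + BE,
  ∂DJN = JN − DN + DJ.
As a 30×20 matrix over Z this has rank 20, with invariant factors (1,1,1,1,1,1,1,1,1,1,1,1,1,1,1,1,1,1,1,2).

Reading off H_k = ker ∂_k / im ∂_{k+1}:

  H_0: rank C_0 − rank ∂_1 = 10 − 9 = 1, and the invariant factors of ∂_1 are all 1, so H_0 = Z.
  H_1: rank ker ∂_1 − rank ∂_2 = (30 − 9) − 20 = 1, and ∂_2 has invariant factor 2 > 1, so H_1 = Z ⊕ Z/2Z.
  H_2: rank ker ∂_2 − rank ∂_3 = (20 − 20) − 0 = 0, and there is no ∂_3, so H_2 = 0.

(K is a triangulation of the Klein bottle.)

Hence the Betti numbers are b_0 = 1, b_1 = 1, b_2 = 0.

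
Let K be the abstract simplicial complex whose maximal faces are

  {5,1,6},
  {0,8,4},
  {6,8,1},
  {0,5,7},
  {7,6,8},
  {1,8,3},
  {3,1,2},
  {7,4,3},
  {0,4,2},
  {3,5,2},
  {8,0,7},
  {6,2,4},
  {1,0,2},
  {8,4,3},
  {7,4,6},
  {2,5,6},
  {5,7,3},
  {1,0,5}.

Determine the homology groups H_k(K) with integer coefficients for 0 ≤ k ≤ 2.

Take the total order 0 < 1 < 2 < 3 < 4 < 5 < 6 < 7 < 8 on the vertex set. Then K (dimension 2) consists of the simplices:

  0-simplices (9): [0], [1], [2], [3], [4], [5], [6], [7], [8]
  1-simplices (27): (27 of them)
  2-simplices (18): [0,1,2], [0,1,5], [0,2,4], [0,4,8], [0,5,7], [0,7,8], [1,2,3], [1,3,8], [1,5,6], [1,6,8], [2,3,5], [2,4,6], [2,5,6], [3,4,7], [3,4,8], [3,5,7], [4,6,7], [6,7,8]

Hence C_0 ≅ Z^9, C_1 ≅ Z^27, C_2 ≅ Z^18.

Boundary ∂_1: C_1 → C_0 maps an edge to its endpoints' difference, ∂[p,q] = q − p.
As a 9×27 matrix over Z this has rank 8, with invariant factors (1,1,1,1,1,1,1,1).

Boundary ∂_2: C_2 → C_1 sends each 2-simplex [p,q,r] to [q,r] − [p,r] + [p,q]. For instance
  ∂[1,2,3] = [2,3] − [1,3] + [1,2],
  ∂[2,3,5] = [3,5] − [2,5] + [2,3].
This gives a 27×18 integer matrix of rank 18; reducing to Smith normal form yields diagonal entries (1,1,1,1,1,1,1,1,1,1,1,1,1,1,1,1,1,2).

Reading off H_k = ker ∂_k / im ∂_{k+1}:

  H_0: rank C_0 − rank ∂_1 = 9 − 8 = 1, and the invariant factors of ∂_1 are all 1, so H_0 ≅ Z.
  H_1: rank ker ∂_1 − rank ∂_2 = (27 − 8) − 18 = 1, and ∂_2 has invariant factor 2 > 1, so H_1 ≅ Z ⊕ Z/2.
  H_2: rank ker ∂_2 − rank ∂_3 = (18 − 18) − 0 = 0, and there is no ∂_3, so H_2 ≅ 0.

As a check, the Euler characteristic is 9 − 27 + 18 = 0, which agrees with 1 − 1 + 0 = 0.
(K is a triangulation of the Klein bottle.)

H_0 ≅ Z,  H_1 ≅ Z ⊕ Z/2,  H_2 = 0.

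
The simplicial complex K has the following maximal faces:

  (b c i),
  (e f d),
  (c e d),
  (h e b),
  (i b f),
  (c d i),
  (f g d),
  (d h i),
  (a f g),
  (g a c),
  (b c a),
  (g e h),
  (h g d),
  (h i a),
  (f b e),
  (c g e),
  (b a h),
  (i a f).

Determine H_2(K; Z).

H_2 = 0.

K has 9 vertices, 27 edges, 18 triangles.
rank ∂_2 = 18, rank ∂_3 = 0 ⇒ b_2 = 18 − 18 − 0 = 0. So H_2 = 0.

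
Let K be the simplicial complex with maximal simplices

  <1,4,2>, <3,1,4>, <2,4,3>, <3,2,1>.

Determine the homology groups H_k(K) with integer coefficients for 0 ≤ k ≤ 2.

Take the total order 1 < 2 < 3 < 4 on the vertex set. Then K (dimension 2) consists of the simplices:

  0-simplices (4): [1], [2], [3], [4]
  1-simplices (6): [1,2], [1,3], [1,4], [2,3], [2,4], [3,4]
  2-simplices (4): [1,2,3], [1,2,4], [1,3,4], [2,3,4]

giving chain groups C_0 ≅ Z^4, C_1 ≅ Z^6, C_2 ≅ Z^4.

∂_1: C_1 → C_0 is given by ∂[p,q] = [q] − [p]. For instance
  ∂[2,4] = [4] − [2].
As a 4×6 matrix over Z this has rank 3, with invariant factors (1,1,1).

∂_2: C_2 → C_1 maps a triangle to the signed sum of its edges. For instance
  ∂[2,3,4] = [3,4] − [2,4] + [2,3],
  ∂[1,2,4] = [2,4] − [1,4] + [1,2].
This gives a 6×4 integer matrix of rank 3; reducing to Smith normal form yields diagonal entries (1,1,1).

Reading off H_k = ker ∂_k / im ∂_{k+1}:

  H_0: rank C_0 − rank ∂_1 = 4 − 3 = 1, and the invariant factors of ∂_1 are all 1, so H_0 ≅ Z.
  H_1: rank ker ∂_1 − rank ∂_2 = (6 − 3) − 3 = 0, and the invariant factors of ∂_2 are all 1, so H_1 ≅ 0.
  H_2: rank ker ∂_2 − rank ∂_3 = (4 − 3) − 0 = 1, and there is no ∂_3, so H_2 ≅ Z.

H_0 ≅ Z,  H_1 = 0,  H_2 ≅ Z.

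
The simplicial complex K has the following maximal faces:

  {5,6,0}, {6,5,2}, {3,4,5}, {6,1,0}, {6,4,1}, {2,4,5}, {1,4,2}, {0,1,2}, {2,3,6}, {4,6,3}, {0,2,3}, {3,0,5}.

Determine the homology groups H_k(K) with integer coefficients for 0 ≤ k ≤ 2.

Fix the vertex order 0 < 1 < 2 < 3 < 4 < 5 < 6 and write every simplex with vertices in increasing order. Then dim K = 2 and the simplices of K are:

  0-simplices (7): [0], [1], [2], [3], [4], [5], [6]
  1-simplices (18): [0,1], [0,2], [0,3], [0,5], [0,6], [1,2], [1,4], [1,6], [2,3], [2,4], [2,5], [2,6], [3,4], [3,5], [3,6], [4,5], [4,6], [5,6]
  2-simplices (12): [0,1,2], [0,1,6], [0,2,3], [0,3,5], [0,5,6], [1,2,4], [1,4,6], [2,3,6], [2,4,5], [2,5,6], [3,4,5], [3,4,6]

giving chain groups C_0 ≅ Z^7, C_1 ≅ Z^18, C_2 ≅ Z^12.

The boundary map ∂_1: C_1 → C_0 is given by ∂[p,q] = [q] − [p]. For instance
  ∂[1,2] = [2] − [1].
As a 7×18 matrix over Z this has rank 6, with invariant factors (1,1,1,1,1,1).

∂_2: C_2 → C_1 maps a triangle to the signed sum of its edges. For instance
  ∂[3,4,6] = [4,6] − [3,6] + [3,4],
  ∂[3,4,5] = [4,5] − [3,5] + [3,4].
As a 18×12 matrix over Z this has rank 12, with invariant factors (1,1,1,1,1,1,1,1,1,1,1,2).

From H_k ≅ ker(∂_k) / im(∂_{k+1}) we obtain:

  H_0: rank C_0 − rank ∂_1 = 7 − 6 = 1, and the invariant factors of ∂_1 are all 1, so H_0 ≅ Z.
  H_1: rank ker ∂_1 − rank ∂_2 = (18 − 6) − 12 = 0, and ∂_2 has invariant factor 2 > 1, so H_1 ≅ Z/2Z.
  H_2: rank ker ∂_2 − rank ∂_3 = (12 − 12) − 0 = 0, and there is no ∂_3, so H_2 ≅ 0.

As a check, the Euler characteristic is 7 − 18 + 12 = 1, which agrees with 1 − 0 + 0 = 1.

H_0 = Z,  H_1 = Z/2Z,  H_2 = 0.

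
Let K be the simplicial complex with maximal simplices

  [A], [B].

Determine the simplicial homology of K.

H_0 ≅ Z^2.

We work with the vertex ordering A < B. The simplices of K, each written with vertices in increasing order, are:

  0-simplices (2): A, B

Hence C_0 ≅ Z^2.

Computing H_k = (kernel of ∂_k) / (image of ∂_{k+1}):

  H_0: rank C_0 − rank ∂_1 = 2 − 0 = 2, and there is no ∂_1, so H_0 ≅ Z^2.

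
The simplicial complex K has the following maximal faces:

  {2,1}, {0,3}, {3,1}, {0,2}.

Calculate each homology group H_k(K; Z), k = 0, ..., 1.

K has 4 vertices, 4 edges.
rank ∂_0 = 0, rank ∂_1 = 3 ⇒ b_0 = 4 − 0 − 3 = 1; all invariant factors of ∂_1 are 1 so no torsion. So H_0 ≅ Z.
rank ∂_1 = 3, rank ∂_2 = 0 ⇒ b_1 = 4 − 3 − 0 = 1. So H_1 ≅ Z.

H_0 ≅ Z,  H_1 ≅ Z.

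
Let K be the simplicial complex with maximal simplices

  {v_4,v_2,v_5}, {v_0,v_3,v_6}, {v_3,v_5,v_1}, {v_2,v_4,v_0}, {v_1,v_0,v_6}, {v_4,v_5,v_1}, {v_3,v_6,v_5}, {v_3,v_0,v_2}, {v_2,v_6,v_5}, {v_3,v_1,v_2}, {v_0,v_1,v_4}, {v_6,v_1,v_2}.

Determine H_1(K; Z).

Fix the vertex order v_0 < v_1 < v_2 < v_3 < v_4 < v_5 < v_6 and write every simplex with vertices in increasing order. Then dim K = 2 and the simplices of K are:

  0-simplices (7): [v_0], [v_1], [v_2], [v_3], [v_4], [v_5], [v_6]
  1-simplices (18): (18 of them)
  2-simplices (12): (12 of them)

so the chain groups are C_0 ≅ Z^7, C_1 ≅ Z^18, C_2 ≅ Z^12.

The boundary map ∂_1: C_1 → C_0 maps an edge to its endpoints' difference, ∂[p,q] = q − p. For instance
  ∂[v_1,v_3] = [v_3] − [v_1].
The 7×18 boundary matrix has rank 6 and Smith normal form diag(1,1,1,1,1,1).

The boundary map ∂_2: C_2 → C_1 sends each 2-simplex [p,q,r] to [q,r] − [p,r] + [p,q]. For instance
  ∂[v_0,v_2,v_4] = [v_2,v_4] − [v_0,v_4] + [v_0,v_2],
  ∂[v_0,v_1,v_6] = [v_1,v_6] − [v_0,v_6] + [v_0,v_1].
As a 18×12 matrix over Z this has rank 12, with invariant factors (1,1,1,1,1,1,1,1,1,1,1,2).

Computing H_k = (kernel of ∂_k) / (image of ∂_{k+1}):

  H_1: rank ker ∂_1 − rank ∂_2 = (18 − 6) − 12 = 0, and ∂_2 has invariant factor 2 > 1, so H_1 = Z/2.

(K is a triangulation of the real projective plane RP^2.)

H_1 ≅ Z/2.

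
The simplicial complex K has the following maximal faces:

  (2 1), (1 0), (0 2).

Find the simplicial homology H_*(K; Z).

H_0 ≅ Z,  H_1 ≅ Z.

Order the vertices as 0 < 1 < 2. Listing each simplex with vertices in this order, K has dimension 1 with simplices:

  0-simplices (3): [0], [1], [2]
  1-simplices (3): [0,1], [0,2], [1,2]

so the chain groups are C_0 ≅ Z^3, C_1 ≅ Z^3.

∂_1: C_1 → C_0 maps an edge to its endpoints' difference, ∂[p,q] = q − p. For instance
  ∂[0,1] = [1] − [0].
The 3×3 boundary matrix has rank 2 and Smith normal form diag(1,1).

Reading off H_k = ker ∂_k / im ∂_{k+1}:

  H_0: rank C_0 − rank ∂_1 = 3 − 2 = 1, and the invariant factors of ∂_1 are all 1, so H_0 ≅ Z.
  H_1: rank ker ∂_1 − rank ∂_2 = (3 − 2) − 0 = 1, and there is no ∂_2, so H_1 ≅ Z.

(K is a triangulation of the circle S^1.)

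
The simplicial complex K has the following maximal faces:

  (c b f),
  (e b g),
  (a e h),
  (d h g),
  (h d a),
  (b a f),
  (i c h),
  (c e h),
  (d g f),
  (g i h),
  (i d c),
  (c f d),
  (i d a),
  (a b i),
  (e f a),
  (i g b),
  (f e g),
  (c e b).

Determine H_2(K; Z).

We work with the vertex ordering a < b < c < d < e < f < g < h < i. The simplices of K, each written with vertices in increasing order, are:

  0-simplices (9): a, b, c, d, e, f, g, h, i
  1-simplices (27): ab, ad, ae, af, ah, ai, bc, be, bf, bg, bi, cd, ce, cf, ch, ci, df, dg, dh, di, ef, eg, eh, fg, gh, gi, hi
  2-simplices (18): abf, abi, adh, adi, aef, aeh, bce, bcf, beg, bgi, cdf, cdi, ceh, chi, dfg, dgh, efg, ghi

so the chain groups are C_0 ≅ Z^9, C_1 ≅ Z^27, C_2 ≅ Z^18.

The boundary map ∂_1: C_1 → C_0 is given by ∂[p,q] = [q] − [p]. For instance
  ∂fg = g − f.
The 9×27 boundary matrix has rank 8 and Smith normal form diag(1,1,1,1,1,1,1,1).

The boundary map ∂_2: C_2 → C_1 sends each 2-simplex [p,q,r] to [q,r] − [p,r] + [p,q]. For instance
  ∂efg = fg − eg + ef,
  ∂dfg = fg − dg + df.
As a 27×18 matrix over Z this has rank 18, with invariant factors (1,1,1,1,1,1,1,1,1,1,1,1,1,1,1,1,1,2).

Reading off H_k = ker ∂_k / im ∂_{k+1}:

  H_2: rank ker ∂_2 − rank ∂_3 = (18 − 18) − 0 = 0, and there is no ∂_3, so H_2 = 0.

H_2 ≅ 0.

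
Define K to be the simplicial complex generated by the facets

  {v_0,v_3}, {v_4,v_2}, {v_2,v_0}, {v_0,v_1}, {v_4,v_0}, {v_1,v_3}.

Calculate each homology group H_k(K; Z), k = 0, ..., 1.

H_0 = Z,  H_1 = Z^2.

Take the total order v_0 < v_1 < v_2 < v_3 < v_4 on the vertex set. Then K (dimension 1) consists of the simplices:

  0-simplices (5): [v_0], [v_1], [v_2], [v_3], [v_4]
  1-simplices (6): [v_0,v_1], [v_0,v_2], [v_0,v_3], [v_0,v_4], [v_1,v_3], [v_2,v_4]

so the chain groups are C_0 ≅ Z^5, C_1 ≅ Z^6.

∂_1: C_1 → C_0 is given by ∂[p,q] = [q] − [p]. For instance
  ∂[v_0,v_3] = [v_3] − [v_0].
This gives a 5×6 integer matrix of rank 4; reducing to Smith normal form yields diagonal entries (1,1,1,1).

From H_k ≅ ker(∂_k) / im(∂_{k+1}) we obtain:

  H_0: rank C_0 − rank ∂_1 = 5 − 4 = 1, and the invariant factors of ∂_1 are all 1, so H_0 ≅ Z.
  H_1: rank ker ∂_1 − rank ∂_2 = (6 − 4) − 0 = 2, and there is no ∂_2, so H_1 ≅ Z^2.

(K is a triangulation of a wedge of 2 circles.)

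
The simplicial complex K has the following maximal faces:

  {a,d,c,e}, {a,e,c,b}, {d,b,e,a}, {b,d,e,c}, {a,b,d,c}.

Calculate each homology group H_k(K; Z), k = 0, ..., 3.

K has 5 vertices, 10 edges, 10 triangles, 5 3-simplices.
rank ∂_0 = 0, rank ∂_1 = 4 ⇒ b_0 = 5 − 0 − 4 = 1; all invariant factors of ∂_1 are 1 so no torsion. So H_0 ≅ Z.
rank ∂_1 = 4, rank ∂_2 = 6 ⇒ b_1 = 10 − 4 − 6 = 0; all invariant factors of ∂_2 are 1 so no torsion. So H_1 ≅ 0.
rank ∂_2 = 6, rank ∂_3 = 4 ⇒ b_2 = 10 − 6 − 4 = 0; all invariant factors of ∂_3 are 1 so no torsion. So H_2 ≅ 0.
rank ∂_3 = 4, rank ∂_4 = 0 ⇒ b_3 = 5 − 4 − 0 = 1. So H_3 ≅ Z.

H_0 ≅ Z,  H_1 = 0,  H_2 = 0,  H_3 ≅ Z.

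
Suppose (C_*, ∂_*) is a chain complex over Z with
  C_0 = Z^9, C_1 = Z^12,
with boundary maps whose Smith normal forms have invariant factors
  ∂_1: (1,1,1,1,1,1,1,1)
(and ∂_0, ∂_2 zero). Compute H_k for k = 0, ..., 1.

H_0 ≅ Z,  H_1 ≅ Z^4.

H_0: b_0 = 9 − 0 − 8 = 1; torsion from ∂_1 factors > 1: none. So H_0 ≅ Z.
H_1: b_1 = 12 − 8 − 0 = 4; torsion from ∂_2 factors > 1: none. So H_1 ≅ Z^4.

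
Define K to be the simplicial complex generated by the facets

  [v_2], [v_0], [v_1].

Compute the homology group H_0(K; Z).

Fix the vertex order v_0 < v_1 < v_2 and write every simplex with vertices in increasing order. Then dim K = 0 and the simplices of K are:

  0-simplices (3): [v_0], [v_1], [v_2]

giving chain groups C_0 ≅ Z^3.

Reading off H_k = ker ∂_k / im ∂_{k+1}:

  H_0: rank C_0 − rank ∂_1 = 3 − 0 = 3, and there is no ∂_1, so H_0 = Z^3.

(K is a triangulation of a set of 3 points.)

H_0 ≅ Z^3.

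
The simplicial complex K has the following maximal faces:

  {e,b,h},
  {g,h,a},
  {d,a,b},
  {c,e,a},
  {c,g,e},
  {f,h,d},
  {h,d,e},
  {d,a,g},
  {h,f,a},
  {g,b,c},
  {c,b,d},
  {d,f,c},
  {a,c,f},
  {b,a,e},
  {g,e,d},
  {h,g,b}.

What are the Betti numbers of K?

b_0 = 1, b_1 = 2, b_2 = 1.

We work with the vertex ordering a < b < c < d < e < f < g < h. The simplices of K, each written with vertices in increasing order, are:

  0-simplices (8): a, b, c, d, e, f, g, h
  1-simplices (24): ab, ac, ad, ae, af, ag, ah, bc, bd, be, bg, bh, cd, ce, cf, cg, de, df, dg, dh, eg, eh, fh, gh
  2-simplices (16): abd, abe, ace, acf, adg, afh, agh, bcd, bcg, beh, bgh, cdf, ceg, deg, deh, dfh

so the chain groups are C_0 ≅ Z^8, C_1 ≅ Z^24, C_2 ≅ Z^16.

Boundary ∂_1: C_1 → C_0 is given by ∂[p,q] = [q] − [p]. For instance
  ∂cf = f − c.
The resulting 8×24 matrix has rank 7, and its Smith normal form has invariant factors (1,1,1,1,1,1,1).

∂_2: C_2 → C_1 acts by ∂[p,q,r] = [q,r] − [p,r] + [p,q]. For instance
  ∂ceg = eg − cg + ce,
  ∂beh = eh − bh + be.
The resulting 24×16 matrix has rank 15, and its Smith normal form has invariant factors (1,1,1,1,1,1,1,1,1,1,1,1,1,1,1).

Now H_k = ker ∂_k / im ∂_{k+1}, so:

  H_0: rank C_0 − rank ∂_1 = 8 − 7 = 1, and the invariant factors of ∂_1 are all 1, so H_0 ≅ Z.
  H_1: rank ker ∂_1 − rank ∂_2 = (24 − 7) − 15 = 2, and the invariant factors of ∂_2 are all 1, so H_1 ≅ Z^2.
  H_2: rank ker ∂_2 − rank ∂_3 = (16 − 15) − 0 = 1, and there is no ∂_3, so H_2 ≅ Z.

(K is a triangulation of the torus T^2.)

Hence the Betti numbers are b_0 = 1, b_1 = 2, b_2 = 1.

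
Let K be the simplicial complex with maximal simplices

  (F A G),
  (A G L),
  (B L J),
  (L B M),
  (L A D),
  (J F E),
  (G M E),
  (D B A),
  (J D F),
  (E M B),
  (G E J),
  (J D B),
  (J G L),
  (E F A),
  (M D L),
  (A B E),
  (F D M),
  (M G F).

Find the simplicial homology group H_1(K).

Order the vertices as A < B < D < E < F < G < J < L < M. Listing each simplex with vertices in this order, K has dimension 2 with simplices:

  0-simplices (9): A, B, D, E, F, G, J, L, M
  1-simplices (27): AB, AD, AE, AF, AG, AL, BD, BE, BJ, BL, BM, DF, DJ, DL, DM, EF, EG, EJ, EM, FG, FJ, FM, GJ, GL, GM, JL, LM
  2-simplices (18): ABD, ABE, ADL, AEF, AFG, AGL, BDJ, BEM, BJL, BLM, DFJ, DFM, DLM, EFJ, EGJ, EGM, FGM, GJL

so the chain groups are C_0 ≅ Z^9, C_1 ≅ Z^27, C_2 ≅ Z^18.

∂_1: C_1 → C_0 sends each edge [p,q] (with p < q) to q − p.
This gives a 9×27 integer matrix of rank 8; reducing to Smith normal form yields diagonal entries (1,1,1,1,1,1,1,1).

Boundary ∂_2: C_2 → C_1 maps a triangle to the signed sum of its edges. For instance
  ∂EFJ = FJ − EJ + EF,
  ∂ADL = DL − AL + AD.
The resulting 27×18 matrix has rank 18, and its Smith normal form has invariant factors (1,1,1,1,1,1,1,1,1,1,1,1,1,1,1,1,1,2).

Now H_k = ker ∂_k / im ∂_{k+1}, so:

  H_1: rank ker ∂_1 − rank ∂_2 = (27 − 8) − 18 = 1, and ∂_2 has invariant factor 2 > 1, so H_1 = Z ⊕ Z/2Z.

H_1 = Z ⊕ Z/2Z.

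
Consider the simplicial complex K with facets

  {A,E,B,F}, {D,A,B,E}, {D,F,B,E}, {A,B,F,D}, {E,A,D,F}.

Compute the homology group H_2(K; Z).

H_2 = 0.

We work with the vertex ordering A < B < D < E < F. The simplices of K, each written with vertices in increasing order, are:

  0-simplices (5): A, B, D, E, F
  1-simplices (10): AB, AD, AE, AF, BD, BE, BF, DE, DF, EF
  2-simplices (10): ABD, ABE, ABF, ADE, ADF, AEF, BDE, BDF, BEF, DEF
  3-simplices (5): ABDE, ABDF, ABEF, ADEF, BDEF

so the chain groups are C_0 ≅ Z^5, C_1 ≅ Z^10, C_2 ≅ Z^10, C_3 ≅ Z^5.

∂_1: C_1 → C_0 maps an edge to its endpoints' difference, ∂[p,q] = q − p.
This gives a 5×10 integer matrix of rank 4; reducing to Smith normal form yields diagonal entries (1,1,1,1).

The boundary map ∂_2: C_2 → C_1 maps a triangle to the signed sum of its edges. For instance
  ∂AEF = EF − AF + AE,
  ∂BEF = EF − BF + BE.
The 10×10 boundary matrix has rank 6 and Smith normal form diag(1,1,1,1,1,1).

∂_3: C_3 → C_2 sends each 3-simplex σ to the alternating sum Σ_i (−1)^i (σ with its i-th vertex removed). For instance
  ∂ABDF = BDF − ADF + ABF − ABD,
  ∂ABDE = BDE − ADE + ABE − ABD.
The resulting 10×5 matrix has rank 4, and its Smith normal form has invariant factors (1,1,1,1).

From H_k ≅ ker(∂_k) / im(∂_{k+1}) we obtain:

  H_2: rank ker ∂_2 − rank ∂_3 = (10 − 6) − 4 = 0, and the invariant factors of ∂_3 are all 1, so H_2 ≅ 0.

(K is a triangulation of the 3-sphere S^3.)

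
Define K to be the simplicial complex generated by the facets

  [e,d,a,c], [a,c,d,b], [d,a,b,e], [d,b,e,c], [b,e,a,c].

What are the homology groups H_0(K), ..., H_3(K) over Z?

H_0 = Z,  H_1 = 0,  H_2 = 0,  H_3 = Z.

Fix the vertex order a < b < c < d < e and write every simplex with vertices in increasing order. Then dim K = 3 and the simplices of K are:

  0-simplices (5): a, b, c, d, e
  1-simplices (10): ab, ac, ad, ae, bc, bd, be, cd, ce, de
  2-simplices (10): abc, abd, abe, acd, ace, ade, bcd, bce, bde, cde
  3-simplices (5): abcd, abce, abde, acde, bcde

so the chain groups are C_0 ≅ Z^5, C_1 ≅ Z^10, C_2 ≅ Z^10, C_3 ≅ Z^5.

Boundary ∂_1: C_1 → C_0 is given by ∂[p,q] = [q] − [p].
The 5×10 boundary matrix has rank 4 and Smith normal form diag(1,1,1,1).

∂_2: C_2 → C_1 acts by ∂[p,q,r] = [q,r] − [p,r] + [p,q]. For instance
  ∂cde = de − ce + cd,
  ∂abc = bc − ac + ab.
The 10×10 boundary matrix has rank 6 and Smith normal form diag(1,1,1,1,1,1).

∂_3: C_3 → C_2 sends each 3-simplex σ to the alternating sum Σ_i (−1)^i (σ with its i-th vertex removed). For instance
  ∂bcde = cde − bde + bce − bcd,
  ∂abde = bde − ade + abe − abd.
The resulting 10×5 matrix has rank 4, and its Smith normal form has invariant factors (1,1,1,1).

From H_k ≅ ker(∂_k) / im(∂_{k+1}) we obtain:

  H_0: rank C_0 − rank ∂_1 = 5 − 4 = 1, and the invariant factors of ∂_1 are all 1, so H_0 = Z.
  H_1: rank ker ∂_1 − rank ∂_2 = (10 − 4) − 6 = 0, and the invariant factors of ∂_2 are all 1, so H_1 = 0.
  H_2: rank ker ∂_2 − rank ∂_3 = (10 − 6) − 4 = 0, and the invariant factors of ∂_3 are all 1, so H_2 = 0.
  H_3: rank ker ∂_3 − rank ∂_4 = (5 − 4) − 0 = 1, and there is no ∂_4, so H_3 = Z.

As a check, the Euler characteristic is 5 − 10 + 10 − 5 = 0, which agrees with 1 − 0 + 0 − 1 = 0.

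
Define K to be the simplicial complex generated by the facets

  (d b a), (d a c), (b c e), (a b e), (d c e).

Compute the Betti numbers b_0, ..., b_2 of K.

Order the vertices as a < b < c < d < e. Listing each simplex with vertices in this order, K has dimension 2 with simplices:

  0-simplices (5): a, b, c, d, e
  1-simplices (10): ab, ac, ad, ae, bc, bd, be, cd, ce, de
  2-simplices (5): abd, abe, acd, bce, cde

so the chain groups are C_0 ≅ Z^5, C_1 ≅ Z^10, C_2 ≅ Z^5.

The boundary map ∂_1: C_1 → C_0 maps an edge to its endpoints' difference, ∂[p,q] = q − p. For instance
  ∂be = e − b.
The resulting 5×10 matrix has rank 4, and its Smith normal form has invariant factors (1,1,1,1).

Boundary ∂_2: C_2 → C_1 acts by ∂[p,q,r] = [q,r] − [p,r] + [p,q]. For instance
  ∂acd = cd − ad + ac,
  ∂cde = de − ce + cd.
The 10×5 boundary matrix has rank 5 and Smith normal form diag(1,1,1,1,1).

Reading off H_k = ker ∂_k / im ∂_{k+1}:

  H_0: rank C_0 − rank ∂_1 = 5 − 4 = 1, and the invariant factors of ∂_1 are all 1, so H_0 = Z.
  H_1: rank ker ∂_1 − rank ∂_2 = (10 − 4) − 5 = 1, and the invariant factors of ∂_2 are all 1, so H_1 = Z.
  H_2: rank ker ∂_2 − rank ∂_3 = (5 − 5) − 0 = 0, and there is no ∂_3, so H_2 = 0.

Hence the Betti numbers are b_0 = 1, b_1 = 1, b_2 = 0.

b_0 = 1, b_1 = 1, b_2 = 0.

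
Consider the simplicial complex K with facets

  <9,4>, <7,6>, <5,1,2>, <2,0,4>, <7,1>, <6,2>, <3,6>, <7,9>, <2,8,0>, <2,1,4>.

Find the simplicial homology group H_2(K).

H_2 ≅ 0.

We work with the vertex ordering 0 < 1 < 2 < 3 < 4 < 5 < 6 < 7 < 8 < 9. The simplices of K, each written with vertices in increasing order, are:

  0-simplices (10): [0], [1], [2], [3], [4], [5], [6], [7], [8], [9]
  1-simplices (15): [0,2], [0,4], [0,8], [1,2], [1,4], [1,5], [1,7], [2,4], [2,5], [2,6], [2,8], [3,6], [4,9], [6,7], [7,9]
  2-simplices (4): [0,2,4], [0,2,8], [1,2,4], [1,2,5]

Hence C_0 ≅ Z^10, C_1 ≅ Z^15, C_2 ≅ Z^4.

∂_1: C_1 → C_0 is given by ∂[p,q] = [q] − [p]. For instance
  ∂[2,6] = [6] − [2].
The 10×15 boundary matrix has rank 9 and Smith normal form diag(1,1,1,1,1,1,1,1,1).

The boundary map ∂_2: C_2 → C_1 sends each 2-simplex [p,q,r] to [q,r] − [p,r] + [p,q]. For instance
  ∂[0,2,8] = [2,8] − [0,8] + [0,2],
  ∂[1,2,4] = [2,4] − [1,4] + [1,2].
This gives a 15×4 integer matrix of rank 4; reducing to Smith normal form yields diagonal entries (1,1,1,1).

From H_k ≅ ker(∂_k) / im(∂_{k+1}) we obtain:

  H_2: rank ker ∂_2 − rank ∂_3 = (4 − 4) − 0 = 0, and there is no ∂_3, so H_2 ≅ 0.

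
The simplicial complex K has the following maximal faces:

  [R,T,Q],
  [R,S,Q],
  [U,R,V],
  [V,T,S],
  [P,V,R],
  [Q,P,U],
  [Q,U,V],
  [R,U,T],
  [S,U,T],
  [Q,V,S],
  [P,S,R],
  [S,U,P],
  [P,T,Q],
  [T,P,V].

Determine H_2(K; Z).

H_2 = Z.

We work with the vertex ordering P < Q < R < S < T < U < V. The simplices of K, each written with vertices in increasing order, are:

  0-simplices (7): P, Q, R, S, T, U, V
  1-simplices (21): PQ, PR, PS, PT, PU, PV, QR, QS, QT, QU, QV, RS, RT, RU, RV, ST, SU, SV, TU, TV, UV
  2-simplices (14): PQT, PQU, PRS, PRV, PSU, PTV, QRS, QRT, QSV, QUV, RTU, RUV, STU, STV

Hence C_0 ≅ Z^7, C_1 ≅ Z^21, C_2 ≅ Z^14.

∂_1: C_1 → C_0 sends each edge [p,q] (with p < q) to q − p.
The resulting 7×21 matrix has rank 6, and its Smith normal form has invariant factors (1,1,1,1,1,1).

The boundary map ∂_2: C_2 → C_1 maps a triangle to the signed sum of its edges. For instance
  ∂PRV = RV − PV + PR,
  ∂QSV = SV − QV + QS.
The 21×14 boundary matrix has rank 13 and Smith normal form diag(1,1,1,1,1,1,1,1,1,1,1,1,1).

Reading off H_k = ker ∂_k / im ∂_{k+1}:

  H_2: rank ker ∂_2 − rank ∂_3 = (14 − 13) − 0 = 1, and there is no ∂_3, so H_2 ≅ Z.

(K is a triangulation of the torus T^2.)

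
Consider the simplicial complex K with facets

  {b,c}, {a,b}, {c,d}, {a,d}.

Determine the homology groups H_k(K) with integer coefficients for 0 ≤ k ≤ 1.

K has 4 vertices, 4 edges.
rank ∂_0 = 0, rank ∂_1 = 3 ⇒ b_0 = 4 − 0 − 3 = 1; all invariant factors of ∂_1 are 1 so no torsion. So H_0 ≅ Z.
rank ∂_1 = 3, rank ∂_2 = 0 ⇒ b_1 = 4 − 3 − 0 = 1. So H_1 ≅ Z.

H_0 ≅ Z,  H_1 ≅ Z.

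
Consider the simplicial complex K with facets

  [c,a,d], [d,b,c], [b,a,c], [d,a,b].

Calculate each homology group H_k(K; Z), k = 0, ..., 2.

H_0 = Z,  H_1 = 0,  H_2 = Z.

Take the total order a < b < c < d on the vertex set. Then K (dimension 2) consists of the simplices:

  0-simplices (4): a, b, c, d
  1-simplices (6): ab, ac, ad, bc, bd, cd
  2-simplices (4): abc, abd, acd, bcd

so the chain groups are C_0 ≅ Z^4, C_1 ≅ Z^6, C_2 ≅ Z^4.

The boundary map ∂_1: C_1 → C_0 maps an edge to its endpoints' difference, ∂[p,q] = q − p.
The resulting 4×6 matrix has rank 3, and its Smith normal form has invariant factors (1,1,1).

∂_2: C_2 → C_1 acts by ∂[p,q,r] = [q,r] − [p,r] + [p,q]. For instance
  ∂acd = cd − ad + ac,
  ∂abc = bc − ac + ab.
The resulting 6×4 matrix has rank 3, and its Smith normal form has invariant factors (1,1,1).

Computing H_k = (kernel of ∂_k) / (image of ∂_{k+1}):

  H_0: rank C_0 − rank ∂_1 = 4 − 3 = 1, and the invariant factors of ∂_1 are all 1, so H_0 = Z.
  H_1: rank ker ∂_1 − rank ∂_2 = (6 − 3) − 3 = 0, and the invariant factors of ∂_2 are all 1, so H_1 = 0.
  H_2: rank ker ∂_2 − rank ∂_3 = (4 − 3) − 0 = 1, and there is no ∂_3, so H_2 = Z.

As a check, the Euler characteristic is 4 − 6 + 4 = 2, which agrees with 1 − 0 + 1 = 2.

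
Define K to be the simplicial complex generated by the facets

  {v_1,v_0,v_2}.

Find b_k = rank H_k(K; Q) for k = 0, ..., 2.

b_0 = 1, b_1 = 0, b_2 = 0.

We work with the vertex ordering v_0 < v_1 < v_2. The simplices of K, each written with vertices in increasing order, are:

  0-simplices (3): [v_0], [v_1], [v_2]
  1-simplices (3): [v_0,v_1], [v_0,v_2], [v_1,v_2]
  2-simplices (1): [v_0,v_1,v_2]

giving chain groups C_0 ≅ Z^3, C_1 ≅ Z^3, C_2 ≅ Z^1.

∂_1: C_1 → C_0 maps an edge to its endpoints' difference, ∂[p,q] = q − p. For instance
  ∂[v_1,v_2] = [v_2] − [v_1].
The resulting 3×3 matrix has rank 2, and its Smith normal form has invariant factors (1,1).

Boundary ∂_2: C_2 → C_1 maps a triangle to the signed sum of its edges. For instance
  ∂[v_0,v_1,v_2] = [v_1,v_2] − [v_0,v_2] + [v_0,v_1].
As a 3×1 matrix over Z this has rank 1, with invariant factors (1).

Computing H_k = (kernel of ∂_k) / (image of ∂_{k+1}):

  H_0: rank C_0 − rank ∂_1 = 3 − 2 = 1, and the invariant factors of ∂_1 are all 1, so H_0 = Z.
  H_1: rank ker ∂_1 − rank ∂_2 = (3 − 2) − 1 = 0, and the invariant factors of ∂_2 are all 1, so H_1 = 0.
  H_2: rank ker ∂_2 − rank ∂_3 = (1 − 1) − 0 = 0, and there is no ∂_3, so H_2 = 0.

As a check, the Euler characteristic is 3 − 3 + 1 = 1, which agrees with 1 − 0 + 0 = 1.

Hence the Betti numbers are b_0 = 1, b_1 = 0, b_2 = 0.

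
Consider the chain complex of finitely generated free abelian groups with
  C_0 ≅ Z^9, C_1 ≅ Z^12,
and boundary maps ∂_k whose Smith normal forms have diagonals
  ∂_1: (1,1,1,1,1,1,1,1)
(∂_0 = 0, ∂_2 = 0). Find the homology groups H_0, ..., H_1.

H_0 ≅ Z,  H_1 ≅ Z^4.

H_0: b_0 = 9 − 0 − 8 = 1; torsion from ∂_1 factors > 1: none. So H_0 ≅ Z.
H_1: b_1 = 12 − 8 − 0 = 4; torsion from ∂_2 factors > 1: none. So H_1 ≅ Z^4.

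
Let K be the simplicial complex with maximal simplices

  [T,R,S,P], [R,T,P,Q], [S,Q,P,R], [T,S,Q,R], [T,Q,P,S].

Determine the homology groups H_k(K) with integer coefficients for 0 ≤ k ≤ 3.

Fix the vertex order P < Q < R < S < T and write every simplex with vertices in increasing order. Then dim K = 3 and the simplices of K are:

  0-simplices (5): P, Q, R, S, T
  1-simplices (10): PQ, PR, PS, PT, QR, QS, QT, RS, RT, ST
  2-simplices (10): PQR, PQS, PQT, PRS, PRT, PST, QRS, QRT, QST, RST
  3-simplices (5): PQRS, PQRT, PQST, PRST, QRST

Hence C_0 ≅ Z^5, C_1 ≅ Z^10, C_2 ≅ Z^10, C_3 ≅ Z^5.

∂_1: C_1 → C_0 sends each edge [p,q] (with p < q) to q − p.
The resulting 5×10 matrix has rank 4, and its Smith normal form has invariant factors (1,1,1,1).

The boundary map ∂_2: C_2 → C_1 maps a triangle to the signed sum of its edges. For instance
  ∂PQR = QR − PR + PQ,
  ∂QRT = RT − QT + QR.
This gives a 10×10 integer matrix of rank 6; reducing to Smith normal form yields diagonal entries (1,1,1,1,1,1).

Boundary ∂_3: C_3 → C_2 sends each 3-simplex σ to the alternating sum Σ_i (−1)^i (σ with its i-th vertex removed). For instance
  ∂PQRT = QRT − PRT + PQT − PQR,
  ∂PQRS = QRS − PRS + PQS − PQR.
This gives a 10×5 integer matrix of rank 4; reducing to Smith normal form yields diagonal entries (1,1,1,1).

Computing H_k = (kernel of ∂_k) / (image of ∂_{k+1}):

  H_0: rank C_0 − rank ∂_1 = 5 − 4 = 1, and the invariant factors of ∂_1 are all 1, so H_0 ≅ Z.
  H_1: rank ker ∂_1 − rank ∂_2 = (10 − 4) − 6 = 0, and the invariant factors of ∂_2 are all 1, so H_1 ≅ 0.
  H_2: rank ker ∂_2 − rank ∂_3 = (10 − 6) − 4 = 0, and the invariant factors of ∂_3 are all 1, so H_2 ≅ 0.
  H_3: rank ker ∂_3 − rank ∂_4 = (5 − 4) − 0 = 1, and there is no ∂_4, so H_3 ≅ Z.

H_0 ≅ Z,  H_1 = 0,  H_2 = 0,  H_3 ≅ Z.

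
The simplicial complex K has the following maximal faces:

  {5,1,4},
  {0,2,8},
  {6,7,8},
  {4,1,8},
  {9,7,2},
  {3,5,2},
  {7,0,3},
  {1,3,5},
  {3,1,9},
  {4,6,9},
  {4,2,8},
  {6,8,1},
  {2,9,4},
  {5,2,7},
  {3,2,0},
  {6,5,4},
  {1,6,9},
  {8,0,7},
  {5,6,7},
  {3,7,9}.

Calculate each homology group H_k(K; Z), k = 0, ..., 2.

H_0 ≅ Z,  H_1 ≅ Z ⊕ Z_2,  H_2 = 0.

We work with the vertex ordering 0 < 1 < 2 < 3 < 4 < 5 < 6 < 7 < 8 < 9. The simplices of K, each written with vertices in increasing order, are:

  0-simplices (10): [0], [1], [2], [3], [4], [5], [6], [7], [8], [9]
  1-simplices (30): (30 of them)
  2-simplices (20): (20 of them)

giving chain groups C_0 ≅ Z^10, C_1 ≅ Z^30, C_2 ≅ Z^20.

Boundary ∂_1: C_1 → C_0 is given by ∂[p,q] = [q] − [p]. For instance
  ∂[4,5] = [5] − [4].
This gives a 10×30 integer matrix of rank 9; reducing to Smith normal form yields diagonal entries (1,1,1,1,1,1,1,1,1).

The boundary map ∂_2: C_2 → C_1 sends each 2-simplex [p,q,r] to [q,r] − [p,r] + [p,q]. For instance
  ∂[0,3,7] = [3,7] − [0,7] + [0,3],
  ∂[6,7,8] = [7,8] − [6,8] + [6,7].
As a 30×20 matrix over Z this has rank 20, with invariant factors (1,1,1,1,1,1,1,1,1,1,1,1,1,1,1,1,1,1,1,2).

Computing H_k = (kernel of ∂_k) / (image of ∂_{k+1}):

  H_0: rank C_0 − rank ∂_1 = 10 − 9 = 1, and the invariant factors of ∂_1 are all 1, so H_0 = Z.
  H_1: rank ker ∂_1 − rank ∂_2 = (30 − 9) − 20 = 1, and ∂_2 has invariant factor 2 > 1, so H_1 = Z ⊕ Z_2.
  H_2: rank ker ∂_2 − rank ∂_3 = (20 − 20) − 0 = 0, and there is no ∂_3, so H_2 = 0.

As a check, the Euler characteristic is 10 − 30 + 20 = 0, which agrees with 1 − 1 + 0 = 0.
(K is a triangulation of the Klein bottle.)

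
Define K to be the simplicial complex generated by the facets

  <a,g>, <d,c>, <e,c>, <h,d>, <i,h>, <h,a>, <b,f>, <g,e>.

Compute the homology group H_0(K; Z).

Order the vertices as a < b < c < d < e < f < g < h < i. Listing each simplex with vertices in this order, K has dimension 1 with simplices:

  0-simplices (9): a, b, c, d, e, f, g, h, i
  1-simplices (8): ag, ah, bf, cd, ce, dh, eg, hi

so the chain groups are C_0 ≅ Z^9, C_1 ≅ Z^8.

∂_1: C_1 → C_0 is given by ∂[p,q] = [q] − [p]. For instance
  ∂eg = g − e.
The 9×8 boundary matrix has rank 7 and Smith normal form diag(1,1,1,1,1,1,1).

Computing H_k = (kernel of ∂_k) / (image of ∂_{k+1}):

  H_0: rank C_0 − rank ∂_1 = 9 − 7 = 2, and the invariant factors of ∂_1 are all 1, so H_0 ≅ Z^2.

H_0 = Z^2.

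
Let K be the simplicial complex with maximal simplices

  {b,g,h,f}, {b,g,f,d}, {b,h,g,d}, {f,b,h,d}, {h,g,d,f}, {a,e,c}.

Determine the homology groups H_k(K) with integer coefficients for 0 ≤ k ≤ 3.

H_0 ≅ Z^2,  H_1 = 0,  H_2 = 0,  H_3 ≅ Z.

K has 8 vertices, 13 edges, 11 triangles, 5 3-simplices.
rank ∂_0 = 0, rank ∂_1 = 6 ⇒ b_0 = 8 − 0 − 6 = 2; all invariant factors of ∂_1 are 1 so no torsion. So H_0 ≅ Z^2.
rank ∂_1 = 6, rank ∂_2 = 7 ⇒ b_1 = 13 − 6 − 7 = 0; all invariant factors of ∂_2 are 1 so no torsion. So H_1 ≅ 0.
rank ∂_2 = 7, rank ∂_3 = 4 ⇒ b_2 = 11 − 7 − 4 = 0; all invariant factors of ∂_3 are 1 so no torsion. So H_2 ≅ 0.
rank ∂_3 = 4, rank ∂_4 = 0 ⇒ b_3 = 5 − 4 − 0 = 1. So H_3 ≅ Z.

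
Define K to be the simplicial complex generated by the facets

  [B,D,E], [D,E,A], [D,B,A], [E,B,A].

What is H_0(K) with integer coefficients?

Order the vertices as A < B < D < E. Listing each simplex with vertices in this order, K has dimension 2 with simplices:

  0-simplices (4): A, B, D, E
  1-simplices (6): AB, AD, AE, BD, BE, DE
  2-simplices (4): ABD, ABE, ADE, BDE

giving chain groups C_0 ≅ Z^4, C_1 ≅ Z^6, C_2 ≅ Z^4.

The boundary map ∂_1: C_1 → C_0 sends each edge [p,q] (with p < q) to q − p.
The 4×6 boundary matrix has rank 3 and Smith normal form diag(1,1,1).

∂_2: C_2 → C_1 maps a triangle to the signed sum of its edges. For instance
  ∂ABD = BD − AD + AB,
  ∂BDE = DE − BE + BD.
This gives a 6×4 integer matrix of rank 3; reducing to Smith normal form yields diagonal entries (1,1,1).

From H_k ≅ ker(∂_k) / im(∂_{k+1}) we obtain:

  H_0: rank C_0 − rank ∂_1 = 4 − 3 = 1, and the invariant factors of ∂_1 are all 1, so H_0 ≅ Z.

H_0 = Z.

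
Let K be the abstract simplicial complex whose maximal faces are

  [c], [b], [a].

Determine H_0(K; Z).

Fix the vertex order a < b < c and write every simplex with vertices in increasing order. Then dim K = 0 and the simplices of K are:

  0-simplices (3): a, b, c

Hence C_0 ≅ Z^3.

From H_k ≅ ker(∂_k) / im(∂_{k+1}) we obtain:

  H_0: rank C_0 − rank ∂_1 = 3 − 0 = 3, and there is no ∂_1, so H_0 = Z^3.

H_0 ≅ Z^3.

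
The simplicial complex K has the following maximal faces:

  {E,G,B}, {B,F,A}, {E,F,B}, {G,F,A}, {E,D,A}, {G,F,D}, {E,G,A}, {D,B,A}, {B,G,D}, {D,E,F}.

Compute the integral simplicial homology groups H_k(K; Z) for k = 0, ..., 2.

Order the vertices as A < B < D < E < F < G. Listing each simplex with vertices in this order, K has dimension 2 with simplices:

  0-simplices (6): A, B, D, E, F, G
  1-simplices (15): AB, AD, AE, AF, AG, BD, BE, BF, BG, DE, DF, DG, EF, EG, FG
  2-simplices (10): ABD, ABF, ADE, AEG, AFG, BDG, BEF, BEG, DEF, DFG

so the chain groups are C_0 ≅ Z^6, C_1 ≅ Z^15, C_2 ≅ Z^10.

∂_1: C_1 → C_0 sends each edge [p,q] (with p < q) to q − p. For instance
  ∂EF = F − E.
As a 6×15 matrix over Z this has rank 5, with invariant factors (1,1,1,1,1).

The boundary map ∂_2: C_2 → C_1 acts by ∂[p,q,r] = [q,r] − [p,r] + [p,q]. For instance
  ∂BEF = EF − BF + BE,
  ∂DFG = FG − DG + DF.
The resulting 15×10 matrix has rank 10, and its Smith normal form has invariant factors (1,1,1,1,1,1,1,1,1,2).

Now H_k = ker ∂_k / im ∂_{k+1}, so:

  H_0: rank C_0 − rank ∂_1 = 6 − 5 = 1, and the invariant factors of ∂_1 are all 1, so H_0 ≅ Z.
  H_1: rank ker ∂_1 − rank ∂_2 = (15 − 5) − 10 = 0, and ∂_2 has invariant factor 2 > 1, so H_1 ≅ Z/2Z.
  H_2: rank ker ∂_2 − rank ∂_3 = (10 − 10) − 0 = 0, and there is no ∂_3, so H_2 ≅ 0.

H_0 ≅ Z,  H_1 ≅ Z/2Z,  H_2 = 0.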